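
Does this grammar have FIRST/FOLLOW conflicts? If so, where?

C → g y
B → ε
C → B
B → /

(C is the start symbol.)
No FIRST/FOLLOW conflicts.

A FIRST/FOLLOW conflict occurs when a non-terminal N has a nullable alternative N → β (β ⇒* ε) and another alternative N → α with FIRST(α) ∩ FOLLOW(N) ≠ ∅: on such a lookahead the parser cannot decide between expanding α and letting N vanish via β.

Nullable non-terminals: B, C.
FIRST sets used below: FIRST(B) = { '/', ε }

B: nullable alternative(s) B → ε; FOLLOW(B) = { $ }
  B → ε: FIRST \ {ε} = { } — this is the only nullable alternative, skip
  B → /: FIRST \ {ε} = { '/' } — disjoint from FOLLOW(B)

C: nullable alternative(s) C → B; FOLLOW(C) = { $ }
  C → g y: FIRST \ {ε} = { 'g' } — disjoint from FOLLOW(C)
  C → B: FIRST \ {ε} = { '/' } — this is the only nullable alternative, skip

No FIRST/FOLLOW conflicts found.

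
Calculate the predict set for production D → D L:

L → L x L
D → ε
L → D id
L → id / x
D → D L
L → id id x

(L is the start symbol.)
{ 'id' }

PREDICT(D → D L) = (FIRST(RHS) \ {ε}) ∪ (FOLLOW(D) if ε ∈ FIRST(RHS), i.e. RHS ⇒* ε)
FIRST(D) = { 'id', ε }
FIRST(L) = { 'id' }
FIRST(D L) = { 'id' }
ε ∉ FIRST(D L), so FOLLOW(D) is not added.
PREDICT(D → D L) = { 'id' }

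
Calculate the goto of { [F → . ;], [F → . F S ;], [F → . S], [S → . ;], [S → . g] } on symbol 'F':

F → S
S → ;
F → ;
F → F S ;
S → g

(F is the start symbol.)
{ [F → F . S ;], [S → . ;], [S → . g] }

GOTO(I, 'F') = CLOSURE({ [A → αX.β] : [A → α.Xβ] ∈ I, X = 'F' })

Items with dot before 'F', with the dot advanced:
  [F → . F S ;] → [F → F . S ;]
Closure of the advanced items:
  [F → F . S ;] has the dot before S: add [S → . ;], [S → . g]

GOTO = { [F → F . S ;], [S → . ;], [S → . g] }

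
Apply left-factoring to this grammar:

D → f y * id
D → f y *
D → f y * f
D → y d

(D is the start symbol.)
D → f y * D'
D' → id
D' → ε
D' → f
D → y d

Left-factoring transforms A → αβ₁ | αβ₂ into A → αA' and A' → β₁ | β₂
(α is the longest common prefix among the alternatives). Repeat until
no nonterminal has two alternatives with a common prefix.

Round 1: D has alternatives sharing prefix 'f y *'. Introduce D': D → f y * D'
  Add: D' → id
  Add: D' → ε
  Add: D' → f

No remaining common prefixes — done.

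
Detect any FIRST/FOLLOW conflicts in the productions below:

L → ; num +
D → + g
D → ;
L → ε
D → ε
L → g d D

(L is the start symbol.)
No FIRST/FOLLOW conflicts.

A FIRST/FOLLOW conflict occurs when a non-terminal N has a nullable alternative N → β (β ⇒* ε) and another alternative N → α with FIRST(α) ∩ FOLLOW(N) ≠ ∅: on such a lookahead the parser cannot decide between expanding α and letting N vanish via β.

Nullable non-terminals: D, L.

D: nullable alternative(s) D → ε; FOLLOW(D) = { $ }
  D → + g: FIRST \ {ε} = { '+' } — disjoint from FOLLOW(D)
  D → ;: FIRST \ {ε} = { ';' } — disjoint from FOLLOW(D)
  D → ε: FIRST \ {ε} = { } — this is the only nullable alternative, skip

L: nullable alternative(s) L → ε; FOLLOW(L) = { $ }
  L → ; num +: FIRST \ {ε} = { ';' } — disjoint from FOLLOW(L)
  L → ε: FIRST \ {ε} = { } — this is the only nullable alternative, skip
  L → g d D: FIRST \ {ε} = { 'g' } — disjoint from FOLLOW(L)

No FIRST/FOLLOW conflicts found.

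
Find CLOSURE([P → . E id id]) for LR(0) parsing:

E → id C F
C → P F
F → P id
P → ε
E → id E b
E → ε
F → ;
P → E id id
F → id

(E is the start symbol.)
To compute CLOSURE, for each item [A → α.Bβ] where B is a non-terminal, add [B → .γ] for all productions B → γ; repeat for the newly added items until nothing changes.

Start with: [P → . E id id]
  [P → . E id id] has the dot before E: add [E → . id C F], [E → . id E b], [E → .]
No further items can be added.

CLOSURE = { [E → . id C F], [E → . id E b], [E → .], [P → . E id id] }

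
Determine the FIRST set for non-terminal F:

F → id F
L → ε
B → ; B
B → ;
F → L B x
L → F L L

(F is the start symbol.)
{ ';', 'id' }

FIRST sets of the other non-terminals involved (by the same procedure, iterated to a fixed point):
  FIRST(L) = { ';', 'id', ε }
  FIRST(B) = { ';' }

From F → id F:
  - id is a terminal: add 'id' and stop
From F → L B x:
  - L is a non-terminal: add FIRST(L) \ {ε} = { ';', 'id' }
    L is nullable, so continue to the next symbol
  - B is a non-terminal: add FIRST(B) \ {ε} = { ';' }
    B is not nullable, so stop

Collecting: FIRST(F) = { ';', 'id' }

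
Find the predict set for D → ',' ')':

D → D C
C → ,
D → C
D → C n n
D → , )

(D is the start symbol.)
{ ',' }

PREDICT(D → ',' ')') = (FIRST(RHS) \ {ε}) ∪ (FOLLOW(D) if ε ∈ FIRST(RHS), i.e. RHS ⇒* ε)
FIRST(',' ')') = { ',' }
ε ∉ FIRST(',' ')'), so FOLLOW(D) is not added.
PREDICT(D → ',' ')') = { ',' }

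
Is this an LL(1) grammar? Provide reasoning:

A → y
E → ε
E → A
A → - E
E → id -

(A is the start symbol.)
Relevant sets:
  FIRST(A) = { '-', 'y' }
  FOLLOW(E) = { $ }

For A:
  PREDICT(A → y) = { 'y' }
  PREDICT(A → '-' E) = { '-' }
For E:
  PREDICT(E → ε) = { $ }
  PREDICT(E → A) = { '-', 'y' }
  PREDICT(E → id '-') = { 'id' }

All predict sets are disjoint. The grammar IS LL(1).

Answer: Yes, the grammar is LL(1).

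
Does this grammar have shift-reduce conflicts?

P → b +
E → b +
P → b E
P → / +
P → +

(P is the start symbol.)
No shift-reduce conflicts

A shift-reduce conflict occurs when an LR(0) state has both:
  - a complete (reduce) item [A → α .] (dot at the end), and
  - a shift item [B → β . c γ] (dot before a terminal).

Augment with P' → P and build the canonical LR(0) collection (I0 = CLOSURE({[P' → . P]}), then GOTO on every symbol after a dot until no new states appear). It has 10 states:
  I0: { [P → . +], [P → . / +], [P → . b +], [P → . b E], [P' → . P] }  — shift
  I1: { [P → + .] }  — reduce
  I2: { [P → / . +] }  — shift
  I3: { [P' → P .] }  — accept
  I4: { [E → . b +], [P → b . +], [P → b . E] }  — shift
  I5: { [P → b + .] }  — reduce
  I6: { [P → b E .] }  — reduce
  I7: { [E → b . +] }  — shift
  I8: { [E → b + .] }  — reduce
  I9: { [P → / + .] }  — reduce

No state contains both a complete item and a shift item.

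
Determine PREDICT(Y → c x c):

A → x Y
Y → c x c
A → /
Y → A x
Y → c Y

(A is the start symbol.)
PREDICT(Y → c x c) = (FIRST(RHS) \ {ε}) ∪ (FOLLOW(Y) if ε ∈ FIRST(RHS), i.e. RHS ⇒* ε)
FIRST(c x c) = { 'c' }
ε ∉ FIRST(c x c), so FOLLOW(Y) is not added.
PREDICT(Y → c x c) = { 'c' }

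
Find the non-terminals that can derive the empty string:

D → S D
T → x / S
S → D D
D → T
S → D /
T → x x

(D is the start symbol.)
None

A non-terminal is nullable if it can derive ε (the empty string): either it has an ε-production, or it has a production whose right-hand side consists entirely of nullable non-terminals.

There are no ε-productions, so no non-terminal can derive ε.
No non-terminals are nullable.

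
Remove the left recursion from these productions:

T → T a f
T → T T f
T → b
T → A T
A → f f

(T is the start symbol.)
T is directly left-recursive. The standard transformation for
  A → A α₁ | ... | A α_m | β₁ | ... | β_n
is
  A  → β₁ A' | ... | β_n A'
  A' → α₁ A' | ... | α_m A' | ε

T → b becomes T → b T'
T → A T becomes T → A T T'
T → T a f becomes T' → a f T'
T → T T f becomes T' → T f T'
Add T' → ε

Productions for other non-terminals are unchanged:
  A → f f

Resulting grammar:
T → b T'
T → A T T'
T' → a f T'
T' → T f T'
T' → ε
A → f f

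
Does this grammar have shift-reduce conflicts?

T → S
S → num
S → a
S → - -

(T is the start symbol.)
A shift-reduce conflict occurs when an LR(0) state has both:
  - a complete (reduce) item [A → α .] (dot at the end), and
  - a shift item [B → β . c γ] (dot before a terminal).

Augment with T' → T and build the canonical LR(0) collection (I0 = CLOSURE({[T' → . T]}), then GOTO on every symbol after a dot until no new states appear). It has 7 states:
  I0: { [S → . - -], [S → . a], [S → . num], [T → . S], [T' → . T] }  — shift
  I1: { [S → - . -] }  — shift
  I2: { [T → S .] }  — reduce
  I3: { [T' → T .] }  — accept
  I4: { [S → a .] }  — reduce
  I5: { [S → num .] }  — reduce
  I6: { [S → - - .] }  — reduce

No state contains both a complete item and a shift item.

Answer: No shift-reduce conflicts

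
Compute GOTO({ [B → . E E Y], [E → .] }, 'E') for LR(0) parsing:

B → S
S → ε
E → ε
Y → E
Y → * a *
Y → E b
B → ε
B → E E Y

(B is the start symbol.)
{ [B → E . E Y], [E → .] }

GOTO(I, 'E') = CLOSURE({ [A → αX.β] : [A → α.Xβ] ∈ I, X = 'E' })

Items with dot before 'E', with the dot advanced:
  [B → . E E Y] → [B → E . E Y]
Closure of the advanced items:
  [B → E . E Y] has the dot before E: add [E → .]

GOTO = { [B → E . E Y], [E → .] }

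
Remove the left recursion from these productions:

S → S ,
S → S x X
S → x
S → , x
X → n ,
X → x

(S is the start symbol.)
S is directly left-recursive. The standard transformation for
  A → A α₁ | ... | A α_m | β₁ | ... | β_n
is
  A  → β₁ A' | ... | β_n A'
  A' → α₁ A' | ... | α_m A' | ε

S → x becomes S → x S'
S → , x becomes S → , x S'
S → S , becomes S' → , S'
S → S x X becomes S' → x X S'
Add S' → ε

Productions for other non-terminals are unchanged:
  X → n ,
  X → x

Resulting grammar:
S → x S'
S → , x S'
S' → , S'
S' → x X S'
S' → ε
X → n ,
X → x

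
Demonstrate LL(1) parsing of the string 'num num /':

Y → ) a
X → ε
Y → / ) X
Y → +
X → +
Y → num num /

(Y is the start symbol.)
LL(1) parsing maintains a stack (initially the start symbol over $) and the input. At each step: if the stack top is a terminal, match it against the current input token; if it is a non-terminal N, replace it with the RHS of M[N, lookahead] (the unique production whose predict set contains the lookahead).

Stack is shown with the top on the left.

Stack        Input        Action
--------------------------------
Y $          num num / $  output Y → num num /
num num / $  num num / $  match 'num'
num / $      num / $      match 'num'
/ $          / $          match '/'
$            $            accept

The string is accepted.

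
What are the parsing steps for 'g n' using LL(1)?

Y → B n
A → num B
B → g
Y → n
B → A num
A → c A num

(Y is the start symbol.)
LL(1) parsing maintains a stack (initially the start symbol over $) and the input. At each step: if the stack top is a terminal, match it against the current input token; if it is a non-terminal N, replace it with the RHS of M[N, lookahead] (the unique production whose predict set contains the lookahead).

Stack is shown with the top on the left.

Stack  Input  Action
--------------------
Y $    g n $  output Y → B n
B n $  g n $  output B → g
g n $  g n $  match 'g'
n $    n $    match 'n'
$      $      accept

The string is accepted.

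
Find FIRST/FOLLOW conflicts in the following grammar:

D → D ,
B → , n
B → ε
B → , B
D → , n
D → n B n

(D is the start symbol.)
No FIRST/FOLLOW conflicts.

Nullable non-terminals: B.

B: nullable alternative(s) B → ε; FOLLOW(B) = { 'n' }
  B → , n: FIRST \ {ε} = { ',' } — disjoint from FOLLOW(B)
  B → ε: FIRST \ {ε} = { } — this is the only nullable alternative, skip
  B → , B: FIRST \ {ε} = { ',' } — disjoint from FOLLOW(B)

D has no nullable alternative, so no FIRST/FOLLOW check is needed there.

No FIRST/FOLLOW conflicts found.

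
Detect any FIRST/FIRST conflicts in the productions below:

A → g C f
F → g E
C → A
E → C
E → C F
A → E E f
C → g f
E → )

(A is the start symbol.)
Yes. A → g C f / A → E E f on { 'g' }; C → A / C → g f on { 'g' }; E → C / E → C F on { ')', 'g' }; E → C / E → ')' on { ')' }; E → C F / E → ')' on { ')' }

A FIRST/FIRST conflict occurs when two productions N → α and N → β for the same non-terminal have FIRST(α) ∩ FIRST(β) ≠ ∅ (with ε ∈ FIRST of a nullable right-hand side, so two nullable alternatives also conflict).

FIRST sets of the non-terminals at (or reachable through a nullable prefix from) the front of some alternative:
  FIRST(E) = { ')', 'g' }
  FIRST(A) = { ')', 'g' }
  FIRST(C) = { ')', 'g' }

Productions for A:
  A → g C f: FIRST = { 'g' }
  A → E E f: FIRST = { ')', 'g' }
Productions for C:
  C → A: FIRST = { ')', 'g' }
  C → g f: FIRST = { 'g' }
Productions for E:
  E → C: FIRST = { ')', 'g' }
  E → C F: FIRST = { ')', 'g' }
  E → ): FIRST = { ')' }
F has only one production, so no FIRST/FIRST conflict is possible there.

Conflict for A: A → g C f and A → E E f
  Overlap: { 'g' }
Conflict for C: C → A and C → g f
  Overlap: { 'g' }
Conflict for E: E → C and E → C F
  Overlap: { ')', 'g' }
Conflict for E: E → C and E → )
  Overlap: { ')' }
Conflict for E: E → C F and E → )
  Overlap: { ')' }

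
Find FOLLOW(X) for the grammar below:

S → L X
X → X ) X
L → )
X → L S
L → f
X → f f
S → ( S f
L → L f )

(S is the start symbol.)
{ $, ')', 'f' }

To compute FOLLOW(X), find every occurrence of X on a right-hand side N → α X β: add FIRST(β) \ {ε}, and if β is empty or nullable also add FOLLOW(N). Iterate to a fixed point.

In S → L X: X is at the end, add FOLLOW(S)
In X → X ) X: X is followed by ')' X, add FIRST(')' X) \ {ε} = { ')' }
In X → X ) X: X is at the end; this adds FOLLOW(X) to itself — nothing new

The FOLLOW sets referred to above (computed the same way, to a fixed point):
  FOLLOW(S) = { $, ')', 'f' }

Taking the union: FOLLOW(X) = { $, ')', 'f' }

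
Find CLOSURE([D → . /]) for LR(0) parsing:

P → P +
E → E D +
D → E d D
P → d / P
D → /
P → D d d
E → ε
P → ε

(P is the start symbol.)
{ [D → . /] }

To compute CLOSURE, for each item [A → α.Bβ] where B is a non-terminal, add [B → .γ] for all productions B → γ; repeat for the newly added items until nothing changes.

Start with: [D → . /]
The dot precedes the terminal '/', so nothing is added.

CLOSURE = { [D → . /] }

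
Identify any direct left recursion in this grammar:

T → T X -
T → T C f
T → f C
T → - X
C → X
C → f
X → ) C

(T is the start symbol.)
Direct left recursion occurs when N → N α for some non-terminal N (the right-hand side begins with the left-hand side itself).

T → T X -: LEFT RECURSIVE (starts with T)
T → T C f: LEFT RECURSIVE (starts with T)
T → f C: starts with f
T → - X: starts with '-'
C → X: starts with X
C → f: starts with f
X → ) C: starts with ')'

The grammar has direct left recursion on: T.

Answer: Yes, T is left-recursive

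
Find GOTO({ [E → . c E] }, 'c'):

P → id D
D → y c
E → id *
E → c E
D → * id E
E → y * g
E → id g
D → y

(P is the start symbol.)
{ [E → . c E], [E → . id *], [E → . id g], [E → . y * g], [E → c . E] }

GOTO(I, 'c') = CLOSURE({ [A → αX.β] : [A → α.Xβ] ∈ I, X = 'c' })

Items with dot before 'c', with the dot advanced:
  [E → . c E] → [E → c . E]
Closure of the advanced items:
  [E → c . E] has the dot before E: add [E → . id *], [E → . c E], [E → . y * g], [E → . id g]

GOTO = { [E → . c E], [E → . id *], [E → . id g], [E → . y * g], [E → c . E] }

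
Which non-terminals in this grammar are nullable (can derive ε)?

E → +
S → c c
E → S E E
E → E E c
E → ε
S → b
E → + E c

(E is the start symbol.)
A non-terminal is nullable if it can derive ε (the empty string): either it has an ε-production, or it has a production whose right-hand side consists entirely of nullable non-terminals.

ε-productions: E → ε
So E is immediately nullable.
No further non-terminal can be added: every production for the remaining non-terminals contains a terminal or a non-nullable non-terminal.
Nullable = { 'E' }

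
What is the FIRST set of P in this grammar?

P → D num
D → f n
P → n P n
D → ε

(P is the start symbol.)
FIRST sets of the other non-terminals involved (by the same procedure, iterated to a fixed point):
  FIRST(D) = { 'f', ε }

From P → D num:
  - D is a non-terminal: add FIRST(D) \ {ε} = { 'f' }
    D is nullable, so continue to the next symbol
  - num is a terminal: add 'num' and stop
From P → n P n:
  - n is a terminal: add 'n' and stop

Collecting: FIRST(P) = { 'f', 'n', 'num' }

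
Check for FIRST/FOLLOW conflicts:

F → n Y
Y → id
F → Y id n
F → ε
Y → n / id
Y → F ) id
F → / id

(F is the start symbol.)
Nullable non-terminals: F.
FIRST sets used below: FIRST(Y) = { ')', '/', 'id', 'n' }

F: nullable alternative(s) F → ε; FOLLOW(F) = { $, ')' }
  F → n Y: FIRST \ {ε} = { 'n' } — disjoint from FOLLOW(F)
  F → Y id n: FIRST \ {ε} = { ')', '/', 'id', 'n' } — overlaps FOLLOW(F) on { ')' }: CONFLICT
  F → ε: FIRST \ {ε} = { } — this is the only nullable alternative, skip
  F → / id: FIRST \ {ε} = { '/' } — disjoint from FOLLOW(F)

Y has no nullable alternative, so no FIRST/FOLLOW check is needed there.

So the grammar has 1 FIRST/FOLLOW conflict (marked CONFLICT above).

Answer: Yes. F → Y id n with FOLLOW(F) on { ')' }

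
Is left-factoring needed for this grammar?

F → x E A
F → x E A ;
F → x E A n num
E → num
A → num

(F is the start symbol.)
Yes, F has productions with common prefix 'x E A'

Left-factoring is needed when two productions for the same non-terminal
share a common prefix on the right-hand side.

Productions for F:
  F → x E A
  F → x E A ;
  F → x E A n num

Found common prefix 'x E A' in productions for F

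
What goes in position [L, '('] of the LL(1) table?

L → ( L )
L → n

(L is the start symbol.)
L → ( L )

To find M[L, '('], we find productions for L where '(' is in the predict set (PREDICT(N → α) = (FIRST(α) \ {ε}) ∪ (FOLLOW(N) if α ⇒* ε)).

L → ( L ): PREDICT = { '(' }
  '(' is in predict set, so this production goes in M[L, '(']
L → n: PREDICT = { 'n' }

M[L, '('] = L → ( L )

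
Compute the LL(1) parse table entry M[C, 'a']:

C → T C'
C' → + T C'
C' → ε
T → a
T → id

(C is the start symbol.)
C → T C'

To find M[C, 'a'], we find productions for C where 'a' is in the predict set (PREDICT(N → α) = (FIRST(α) \ {ε}) ∪ (FOLLOW(N) if α ⇒* ε)).

Relevant sets:
  FIRST(T) = { 'a', 'id' }

C → T C': PREDICT = { 'a', 'id' }
  'a' is in predict set, so this production goes in M[C, 'a']

M[C, 'a'] = C → T C'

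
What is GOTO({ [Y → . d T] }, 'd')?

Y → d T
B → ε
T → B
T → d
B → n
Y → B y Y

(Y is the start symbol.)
GOTO(I, 'd') = CLOSURE({ [A → αX.β] : [A → α.Xβ] ∈ I, X = 'd' })

Items with dot before 'd', with the dot advanced:
  [Y → . d T] → [Y → d . T]
Closure of the advanced items:
  [Y → d . T] has the dot before T: add [T → . B], [T → . d]
  [T → . B] has the dot before B: add [B → .], [B → . n]

GOTO = { [B → . n], [B → .], [T → . B], [T → . d], [Y → d . T] }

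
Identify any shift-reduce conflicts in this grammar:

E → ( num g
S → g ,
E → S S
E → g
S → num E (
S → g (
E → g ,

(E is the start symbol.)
Augment with E' → E and build the canonical LR(0) collection (I0 = CLOSURE({[E' → . E]}), then GOTO on every symbol after a dot until no new states appear). It has 15 states:
  I0: { [E → . ( num g], [E → . S S], [E → . g ,], [E → . g], [E' → . E], [S → . g (], [S → . g ,], [S → . num E (] }  — shift
  I1: { [E → ( . num g] }  — shift
  I2: { [E' → E .] }  — accept
  I3: { [E → S . S], [S → . g (], [S → . g ,], [S → . num E (] }  — shift
  I4: { [E → g . ,], [E → g .], [S → g . (], [S → g . ,] }  — shift, reduce
  I5: { [E → . ( num g], [E → . S S], [E → . g ,], [E → . g], [S → . g (], [S → . g ,], [S → . num E (], [S → num . E (] }  — shift
  I6: { [S → num E . (] }  — shift
  I7: { [S → num E ( .] }  — reduce
  I8: { [S → g ( .] }  — reduce
  I9: { [E → g , .], [S → g , .] }  — 2 reduces
  I10: { [E → S S .] }  — reduce
  I11: { [S → g . (], [S → g . ,] }  — shift
  I12: { [S → g , .] }  — reduce
  I13: { [E → ( num . g] }  — shift
  I14: { [E → ( num g .] }  — reduce

I4 contains reduce item [E → g .] and shift items [E → g . ,], [S → g . (], [S → g . ,] — shift-reduce conflict.

Answer: Yes — I4: [E → g .] vs [E → g . ,]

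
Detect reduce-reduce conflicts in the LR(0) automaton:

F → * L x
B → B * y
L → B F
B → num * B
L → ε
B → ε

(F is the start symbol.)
Yes — I1: [B → .] vs [L → .]; I11: [B → .] vs [L → .]

A reduce-reduce conflict occurs when an LR(0) state has two complete items [A → α .] and [B → β .] — both call for a reduction, and with no lookahead the parser cannot choose between them.

Augment with F' → F and build the canonical LR(0) collection (I0 = CLOSURE({[F' → . F]}), then GOTO on every symbol after a dot until no new states appear). It has 13 states:
  I0: { [F → . * L x], [F' → . F] }  — shift
  I1: { [B → . B * y], [B → . num * B], [B → .], [F → * . L x], [L → . B F], [L → .] }  — shift, 2 reduces
  I2: { [F' → F .] }  — accept
  I3: { [B → B . * y], [F → . * L x], [L → B . F] }  — shift
  I4: { [F → * L . x] }  — shift
  I5: { [B → num . * B] }  — shift
  I6: { [B → . B * y], [B → . num * B], [B → .], [B → num * . B] }  — shift, reduce
  I7: { [B → B . * y], [B → num * B .] }  — shift, reduce
  I8: { [B → B * . y] }  — shift
  I9: { [B → B * y .] }  — reduce
  I10: { [F → * L x .] }  — reduce
  I11: { [B → . B * y], [B → . num * B], [B → .], [B → B * . y], [F → * . L x], [L → . B F], [L → .] }  — shift, 2 reduces
  I12: { [L → B F .] }  — reduce

I1 contains complete items [B → .], [L → .] — reduce-reduce conflict.
I11 contains complete items [B → .], [L → .] — reduce-reduce conflict.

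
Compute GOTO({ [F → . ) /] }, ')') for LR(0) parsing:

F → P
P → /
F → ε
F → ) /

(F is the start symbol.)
{ [F → ) . /] }

GOTO(I, ')') = CLOSURE({ [A → αX.β] : [A → α.Xβ] ∈ I, X = ')' })

Items with dot before ')', with the dot advanced:
  [F → . ) /] → [F → ) . /]
Closure adds nothing (no advanced item has the dot before a non-terminal).

GOTO = { [F → ) . /] }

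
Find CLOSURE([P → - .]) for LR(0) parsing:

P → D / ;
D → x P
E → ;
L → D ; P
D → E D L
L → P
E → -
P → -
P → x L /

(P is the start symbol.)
Start with: [P → - .]
The dot is at the end, so nothing is added.

CLOSURE = { [P → - .] }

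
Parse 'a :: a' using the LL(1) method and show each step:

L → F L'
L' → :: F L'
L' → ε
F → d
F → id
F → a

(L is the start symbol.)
LL(1) parsing maintains a stack (initially the start symbol over $) and the input. At each step: if the stack top is a terminal, match it against the current input token; if it is a non-terminal N, replace it with the RHS of M[N, lookahead] (the unique production whose predict set contains the lookahead).

Stack is shown with the top on the left.

Stack      Input     Action
---------------------------
L $        a :: a $  output L → F L'
F L' $     a :: a $  output F → a
a L' $     a :: a $  match 'a'
L' $       :: a $    output L' → :: F L'
:: F L' $  :: a $    match '::'
F L' $     a $       output F → a
a L' $     a $       match 'a'
L' $       $         output L' → ε
$          $         accept

The string is accepted.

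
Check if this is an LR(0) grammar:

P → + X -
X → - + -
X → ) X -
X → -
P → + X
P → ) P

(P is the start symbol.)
No. Shift-reduce conflict between [X → - .] and [X → - . + -]

A grammar is LR(0) if no state in the canonical LR(0) collection has:
  - both a shift item (dot before a terminal) and a complete item (shift-reduce conflict), or
  - two or more complete items (reduce-reduce conflict; the accept item [P' → P .] counts as a complete item here).

Augment with P' → P and build the canonical LR(0) collection (I0 = CLOSURE({[P' → . P]}), then GOTO on every symbol after a dot until no new states appear). It has 13 states:
  I0: { [P → . ) P], [P → . + X -], [P → . + X], [P' → . P] }  — shift
  I1: { [P → ) . P], [P → . ) P], [P → . + X -], [P → . + X] }  — shift
  I2: { [P → + . X -], [P → + . X], [X → . ) X -], [X → . - + -], [X → . -] }  — shift
  I3: { [P' → P .] }  — accept
  I4: { [X → ) . X -], [X → . ) X -], [X → . - + -], [X → . -] }  — shift
  I5: { [X → - . + -], [X → - .] }  — shift, reduce
  I6: { [P → + X . -], [P → + X .] }  — shift, reduce
  I7: { [P → + X - .] }  — reduce
  I8: { [X → - + . -] }  — shift
  I9: { [X → - + - .] }  — reduce
  I10: { [X → ) X . -] }  — shift
  I11: { [X → ) X - .] }  — reduce
  I12: { [P → ) P .] }  — reduce

Conflict in state I5:
  Shift-reduce conflict between [X → - .] and [X → - . + -]
So the grammar is NOT LR(0).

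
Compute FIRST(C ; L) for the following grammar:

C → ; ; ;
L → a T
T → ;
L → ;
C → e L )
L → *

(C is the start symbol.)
FIRST sets of the non-terminals involved (from the grammar, by fixed-point iteration):
  FIRST(C) = { ';', 'e' }

To compute FIRST(C ; L), process the symbols left to right:
Symbol C is a non-terminal. Add FIRST(C) \ {ε} = { ';', 'e' }
C is not nullable (ε ∉ FIRST(C)), so stop here.
FIRST(C ; L) = { ';', 'e' }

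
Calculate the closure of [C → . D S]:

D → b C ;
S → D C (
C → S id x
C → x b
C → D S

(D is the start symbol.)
{ [C → . D S], [D → . b C ;] }

Start with: [C → . D S]
  [C → . D S] has the dot before D: add [D → . b C ;]
No further items can be added.

CLOSURE = { [C → . D S], [D → . b C ;] }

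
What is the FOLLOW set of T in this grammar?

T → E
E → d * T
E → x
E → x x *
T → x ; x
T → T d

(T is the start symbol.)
To compute FOLLOW(T), find every occurrence of T on a right-hand side N → α T β: add FIRST(β) \ {ε}, and if β is empty or nullable also add FOLLOW(N). Iterate to a fixed point.

T is the start symbol, so $ ∈ FOLLOW(T).
In E → d * T: T is at the end, add FOLLOW(E)
In T → T d: T is followed by d, add FIRST(d) \ {ε} = { 'd' }

The FOLLOW sets referred to above (computed the same way, to a fixed point):
  FOLLOW(E) = { $, 'd' }

Taking the union: FOLLOW(T) = { $, 'd' }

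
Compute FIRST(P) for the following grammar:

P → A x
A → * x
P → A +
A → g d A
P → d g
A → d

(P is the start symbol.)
{ '*', 'd', 'g' }

To compute FIRST(P), examine every production with P on the left-hand side, reading each right-hand side left to right until a non-nullable symbol is reached.

FIRST sets of the other non-terminals involved (by the same procedure, iterated to a fixed point):
  FIRST(A) = { '*', 'd', 'g' }

From P → A x:
  - A is a non-terminal: add FIRST(A) \ {ε} = { '*', 'd', 'g' }
    A is not nullable, so stop
From P → A +:
  - A is a non-terminal: add FIRST(A) \ {ε} = { '*', 'd', 'g' }
    A is not nullable, so stop
From P → d g:
  - d is a terminal: add 'd' and stop

Collecting: FIRST(P) = { '*', 'd', 'g' }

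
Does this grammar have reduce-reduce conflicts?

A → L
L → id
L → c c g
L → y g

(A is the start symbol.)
A reduce-reduce conflict occurs when an LR(0) state has two complete items [A → α .] and [B → β .] — both call for a reduction, and with no lookahead the parser cannot choose between them.

Augment with A' → A and build the canonical LR(0) collection (I0 = CLOSURE({[A' → . A]}), then GOTO on every symbol after a dot until no new states appear). It has 9 states:
  I0: { [A → . L], [A' → . A], [L → . c c g], [L → . id], [L → . y g] }  — shift
  I1: { [A' → A .] }  — accept
  I2: { [A → L .] }  — reduce
  I3: { [L → c . c g] }  — shift
  I4: { [L → id .] }  — reduce
  I5: { [L → y . g] }  — shift
  I6: { [L → y g .] }  — reduce
  I7: { [L → c c . g] }  — shift
  I8: { [L → c c g .] }  — reduce

No state contains more than one complete item.

Answer: No reduce-reduce conflicts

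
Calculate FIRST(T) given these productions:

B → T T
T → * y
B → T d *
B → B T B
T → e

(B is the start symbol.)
To compute FIRST(T), examine every production with T on the left-hand side, reading each right-hand side left to right until a non-nullable symbol is reached.

From T → * y:
  - '*' is a terminal: add '*' and stop
From T → e:
  - e is a terminal: add 'e' and stop

Collecting: FIRST(T) = { '*', 'e' }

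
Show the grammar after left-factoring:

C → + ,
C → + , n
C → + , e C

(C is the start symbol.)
C → + , C'
C' → ε
C' → n
C' → e C

Left-factoring transforms A → αβ₁ | αβ₂ into A → αA' and A' → β₁ | β₂
(α is the longest common prefix among the alternatives). Repeat until
no nonterminal has two alternatives with a common prefix.

Round 1: C has alternatives sharing prefix '+ ,'. Introduce C': C → + , C'
  Add: C' → ε
  Add: C' → n
  Add: C' → e C

No remaining common prefixes — done.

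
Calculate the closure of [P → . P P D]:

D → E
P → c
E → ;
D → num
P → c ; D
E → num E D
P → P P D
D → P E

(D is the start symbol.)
{ [P → . P P D], [P → . c ; D], [P → . c] }

Start with: [P → . P P D]
  [P → . P P D] has the dot before P: add [P → . c], [P → . c ; D]
No further items can be added.

CLOSURE = { [P → . P P D], [P → . c ; D], [P → . c] }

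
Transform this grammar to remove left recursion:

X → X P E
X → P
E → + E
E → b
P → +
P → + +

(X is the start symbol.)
X is directly left-recursive. The standard transformation for
  A → A α₁ | ... | A α_m | β₁ | ... | β_n
is
  A  → β₁ A' | ... | β_n A'
  A' → α₁ A' | ... | α_m A' | ε

X → P becomes X → P X'
X → X P E becomes X' → P E X'
Add X' → ε

Productions for other non-terminals are unchanged:
  E → + E
  E → b
  P → +
  P → + +

Resulting grammar:
X → P X'
X' → P E X'
X' → ε
E → + E
E → b
P → +
P → + +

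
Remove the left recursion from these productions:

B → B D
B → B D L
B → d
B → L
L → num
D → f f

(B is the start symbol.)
B is directly left-recursive. The standard transformation for
  A → A α₁ | ... | A α_m | β₁ | ... | β_n
is
  A  → β₁ A' | ... | β_n A'
  A' → α₁ A' | ... | α_m A' | ε

B → d becomes B → d B'
B → L becomes B → L B'
B → B D becomes B' → D B'
B → B D L becomes B' → D L B'
Add B' → ε

Productions for other non-terminals are unchanged:
  L → num
  D → f f

Resulting grammar:
B → d B'
B → L B'
B' → D B'
B' → D L B'
B' → ε
L → num
D → f f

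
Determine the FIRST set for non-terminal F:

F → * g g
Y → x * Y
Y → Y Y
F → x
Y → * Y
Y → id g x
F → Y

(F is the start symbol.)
To compute FIRST(F), examine every production with F on the left-hand side, reading each right-hand side left to right until a non-nullable symbol is reached.

FIRST sets of the other non-terminals involved (by the same procedure, iterated to a fixed point):
  FIRST(Y) = { '*', 'id', 'x' }

From F → * g g:
  - '*' is a terminal: add '*' and stop
From F → x:
  - x is a terminal: add 'x' and stop
From F → Y:
  - Y is a non-terminal: add FIRST(Y) \ {ε} = { '*', 'id', 'x' }
    Y is not nullable, so stop

Collecting: FIRST(F) = { '*', 'id', 'x' }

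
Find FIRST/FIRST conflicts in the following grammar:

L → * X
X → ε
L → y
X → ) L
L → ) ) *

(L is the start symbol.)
A FIRST/FIRST conflict occurs when two productions N → α and N → β for the same non-terminal have FIRST(α) ∩ FIRST(β) ≠ ∅ (with ε ∈ FIRST of a nullable right-hand side, so two nullable alternatives also conflict).

Productions for L:
  L → * X: FIRST = { '*' }
  L → y: FIRST = { 'y' }
  L → ) ) *: FIRST = { ')' }
Productions for X:
  X → ε: FIRST = { ε }
  X → ) L: FIRST = { ')' }

All alternatives of each non-terminal have pairwise disjoint FIRST sets.

Answer: No FIRST/FIRST conflicts.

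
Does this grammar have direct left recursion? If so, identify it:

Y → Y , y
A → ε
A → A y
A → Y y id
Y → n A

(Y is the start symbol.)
Yes, Y, A are left-recursive

Y → Y , y: LEFT RECURSIVE (starts with Y)
A → ε: starts with ε
A → A y: LEFT RECURSIVE (starts with A)
A → Y y id: starts with Y
Y → n A: starts with n

The grammar has direct left recursion on: Y, A.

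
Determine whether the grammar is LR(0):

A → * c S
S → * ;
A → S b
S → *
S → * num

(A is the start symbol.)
No. Shift-reduce conflict between [S → * .] and [A → * . c S]

Augment with A' → A and build the canonical LR(0) collection (I0 = CLOSURE({[A' → . A]}), then GOTO on every symbol after a dot until no new states appear). It has 10 states:
  I0: { [A → . * c S], [A → . S b], [A' → . A], [S → . * ;], [S → . * num], [S → . *] }  — shift
  I1: { [A → * . c S], [S → * . ;], [S → * . num], [S → * .] }  — shift, reduce
  I2: { [A' → A .] }  — accept
  I3: { [A → S . b] }  — shift
  I4: { [A → S b .] }  — reduce
  I5: { [S → * ; .] }  — reduce
  I6: { [A → * c . S], [S → . * ;], [S → . * num], [S → . *] }  — shift
  I7: { [S → * num .] }  — reduce
  I8: { [S → * . ;], [S → * . num], [S → * .] }  — shift, reduce
  I9: { [A → * c S .] }  — reduce

Conflict in state I1:
  Shift-reduce conflict between [S → * .] and [A → * . c S]
So the grammar is NOT LR(0).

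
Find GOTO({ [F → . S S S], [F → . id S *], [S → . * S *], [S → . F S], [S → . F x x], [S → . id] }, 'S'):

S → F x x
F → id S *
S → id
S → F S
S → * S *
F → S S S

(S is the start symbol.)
{ [F → . S S S], [F → . id S *], [F → S . S S], [S → . * S *], [S → . F S], [S → . F x x], [S → . id] }

GOTO(I, 'S') = CLOSURE({ [A → αX.β] : [A → α.Xβ] ∈ I, X = 'S' })

Items with dot before 'S', with the dot advanced:
  [F → . S S S] → [F → S . S S]
Closure of the advanced items:
  [F → S . S S] has the dot before S: add [S → . F x x], [S → . id], [S → . F S], [S → . * S *]
  [S → . F x x] has the dot before F: add [F → . id S *], [F → . S S S]

GOTO = { [F → . S S S], [F → . id S *], [F → S . S S], [S → . * S *], [S → . F S], [S → . F x x], [S → . id] }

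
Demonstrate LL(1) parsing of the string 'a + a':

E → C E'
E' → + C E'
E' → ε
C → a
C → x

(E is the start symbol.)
LL(1) parsing maintains a stack (initially the start symbol over $) and the input. At each step: if the stack top is a terminal, match it against the current input token; if it is a non-terminal N, replace it with the RHS of M[N, lookahead] (the unique production whose predict set contains the lookahead).

Stack is shown with the top on the left.

Stack     Input    Action
-------------------------
E $       a + a $  output E → C E'
C E' $    a + a $  output C → a
a E' $    a + a $  match 'a'
E' $      + a $    output E' → + C E'
+ C E' $  + a $    match '+'
C E' $    a $      output C → a
a E' $    a $      match 'a'
E' $      $        output E' → ε
$         $        accept

The string is accepted.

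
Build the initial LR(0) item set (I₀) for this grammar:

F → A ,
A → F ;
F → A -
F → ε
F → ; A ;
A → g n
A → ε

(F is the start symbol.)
{ [A → . F ;], [A → . g n], [A → .], [F → . ; A ;], [F → . A ,], [F → . A -], [F → .], [F' → . F] }

First, augment the grammar with F' → F
I₀ = CLOSURE({ [F' → . F] }):
  [F' → . F] has the dot before F: add [F → . A ,], [F → . A -], [F → .], [F → . ; A ;]
  [F → . A ,] has the dot before A: add [A → . F ;], [A → . g n], [A → .]
No further items can be added.

I₀ = { [A → . F ;], [A → . g n], [A → .], [F → . ; A ;], [F → . A ,], [F → . A -], [F → .], [F' → . F] }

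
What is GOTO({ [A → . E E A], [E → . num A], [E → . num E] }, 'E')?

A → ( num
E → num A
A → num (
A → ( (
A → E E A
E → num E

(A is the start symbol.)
{ [A → E . E A], [E → . num A], [E → . num E] }

GOTO(I, 'E') = CLOSURE({ [A → αX.β] : [A → α.Xβ] ∈ I, X = 'E' })

Items with dot before 'E', with the dot advanced:
  [A → . E E A] → [A → E . E A]
Closure of the advanced items:
  [A → E . E A] has the dot before E: add [E → . num A], [E → . num E]

GOTO = { [A → E . E A], [E → . num A], [E → . num E] }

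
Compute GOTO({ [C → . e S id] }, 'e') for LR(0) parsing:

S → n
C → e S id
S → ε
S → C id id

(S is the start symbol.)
GOTO(I, 'e') = CLOSURE({ [A → αX.β] : [A → α.Xβ] ∈ I, X = 'e' })

Items with dot before 'e', with the dot advanced:
  [C → . e S id] → [C → e . S id]
Closure of the advanced items:
  [C → e . S id] has the dot before S: add [S → . n], [S → .], [S → . C id id]
  [S → . C id id] has the dot before C: add [C → . e S id]

GOTO = { [C → . e S id], [C → e . S id], [S → . C id id], [S → . n], [S → .] }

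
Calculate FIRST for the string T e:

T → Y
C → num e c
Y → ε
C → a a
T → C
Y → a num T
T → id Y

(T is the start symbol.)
FIRST sets of the non-terminals involved (from the grammar, by fixed-point iteration):
  FIRST(T) = { 'a', 'id', 'num', ε }

To compute FIRST(T e), process the symbols left to right:
Symbol T is a non-terminal. Add FIRST(T) \ {ε} = { 'a', 'id', 'num' }
T is nullable (ε ∈ FIRST(T)), continue to the next symbol.
Symbol e is a terminal. Add 'e' and stop.
FIRST(T e) = { 'a', 'e', 'id', 'num' }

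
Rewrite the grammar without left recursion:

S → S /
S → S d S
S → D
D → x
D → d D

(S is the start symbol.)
S → D S'
S' → / S'
S' → d S S'
S' → ε
D → x
D → d D

S is directly left-recursive. The standard transformation for
  A → A α₁ | ... | A α_m | β₁ | ... | β_n
is
  A  → β₁ A' | ... | β_n A'
  A' → α₁ A' | ... | α_m A' | ε

S → D becomes S → D S'
S → S / becomes S' → / S'
S → S d S becomes S' → d S S'
Add S' → ε

Productions for other non-terminals are unchanged:
  D → x
  D → d D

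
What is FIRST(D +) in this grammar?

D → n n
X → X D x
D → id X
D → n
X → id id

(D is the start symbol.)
{ 'id', 'n' }

FIRST sets of the non-terminals involved (from the grammar, by fixed-point iteration):
  FIRST(D) = { 'id', 'n' }

To compute FIRST(D +), process the symbols left to right:
Symbol D is a non-terminal. Add FIRST(D) \ {ε} = { 'id', 'n' }
D is not nullable (ε ∉ FIRST(D)), so stop here.
FIRST(D +) = { 'id', 'n' }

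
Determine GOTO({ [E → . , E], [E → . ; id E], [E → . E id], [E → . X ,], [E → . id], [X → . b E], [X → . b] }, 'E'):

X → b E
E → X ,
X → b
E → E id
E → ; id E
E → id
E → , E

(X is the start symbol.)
{ [E → E . id] }

GOTO(I, 'E') = CLOSURE({ [A → αX.β] : [A → α.Xβ] ∈ I, X = 'E' })

Items with dot before 'E', with the dot advanced:
  [E → . E id] → [E → E . id]
Closure adds nothing (no advanced item has the dot before a non-terminal).

GOTO = { [E → E . id] }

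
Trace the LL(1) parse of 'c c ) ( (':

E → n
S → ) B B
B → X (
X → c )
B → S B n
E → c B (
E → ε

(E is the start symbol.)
LL(1) parsing maintains a stack (initially the start symbol over $) and the input. At each step: if the stack top is a terminal, match it against the current input token; if it is a non-terminal N, replace it with the RHS of M[N, lookahead] (the unique production whose predict set contains the lookahead).

Stack is shown with the top on the left.

Stack      Input        Action
------------------------------
E $        c c ) ( ( $  output E → c B (
c B ( $    c c ) ( ( $  match 'c'
B ( $      c ) ( ( $    output B → X (
X ( ( $    c ) ( ( $    output X → c )
c ) ( ( $  c ) ( ( $    match 'c'
) ( ( $    ) ( ( $      match ')'
( ( $      ( ( $        match '('
( $        ( $          match '('
$          $            accept

The string is accepted.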